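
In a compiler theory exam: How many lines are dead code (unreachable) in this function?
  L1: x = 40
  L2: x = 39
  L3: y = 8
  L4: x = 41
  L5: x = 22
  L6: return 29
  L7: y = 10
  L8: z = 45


Analyzing control flow:
  L1: reachable (before return)
  L2: reachable (before return)
  L3: reachable (before return)
  L4: reachable (before return)
  L5: reachable (before return)
  L6: reachable (return statement)
  L7: DEAD (after return at L6)
  L8: DEAD (after return at L6)
Return at L6, total lines = 8
Dead lines: L7 through L8
Count: 2

2


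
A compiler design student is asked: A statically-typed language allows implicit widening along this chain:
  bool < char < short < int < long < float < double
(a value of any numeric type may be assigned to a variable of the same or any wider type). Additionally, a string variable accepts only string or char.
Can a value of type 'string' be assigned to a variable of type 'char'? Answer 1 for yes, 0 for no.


Target variable type: char
Source value type: string
Rule: string cannot widen to any numeric type
Result: 0

0


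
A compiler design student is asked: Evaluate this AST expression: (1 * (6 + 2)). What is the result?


Expression: (1 * (6 + 2))
Evaluating step by step:
  6 + 2 = 8
  1 * 8 = 8
Result: 8

8


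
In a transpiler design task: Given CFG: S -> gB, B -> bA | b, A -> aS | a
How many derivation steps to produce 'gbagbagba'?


Grammar: S -> gB, B -> bA | b, A -> aS | a
Deriving 'gbagbagba':
Step 1: S -> gB => gB
Step 2: B -> bA => gbA
Step 3: A -> aS => gbaS
Step 4: S -> gB => gbagB
Step 5: B -> bA => gbagbA
Step 6: A -> aS => gbagbaS
Step 7: S -> gB => gbagbagB
Step 8: B -> bA => gbagbagbA
Step 9: A -> a => gbagbagba
Total derivation steps: 9

9


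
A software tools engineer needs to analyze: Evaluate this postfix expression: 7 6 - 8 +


Processing tokens left to right:
Push 7, Push 6
Pop 7 and 6, compute 7 - 6 = 1, push 1
Push 8
Pop 1 and 8, compute 1 + 8 = 9, push 9
Stack result: 9

9


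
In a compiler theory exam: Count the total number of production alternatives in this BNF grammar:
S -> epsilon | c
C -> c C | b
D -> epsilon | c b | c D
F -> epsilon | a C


Counting alternatives per rule:
  S: 2 alternative(s)
  C: 2 alternative(s)
  D: 3 alternative(s)
  F: 2 alternative(s)
Sum: 2 + 2 + 3 + 2 = 9

9


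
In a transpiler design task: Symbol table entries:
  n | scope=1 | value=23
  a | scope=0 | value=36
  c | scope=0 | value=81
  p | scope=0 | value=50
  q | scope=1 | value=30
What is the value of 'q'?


Searching symbol table for 'q':
  n | scope=1 | value=23
  a | scope=0 | value=36
  c | scope=0 | value=81
  p | scope=0 | value=50
  q | scope=1 | value=30 <- MATCH
Found 'q' at scope 1 with value 30

30


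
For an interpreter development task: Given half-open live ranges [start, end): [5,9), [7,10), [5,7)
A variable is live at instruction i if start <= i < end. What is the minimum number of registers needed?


Live ranges:
  Var0: [5, 9)
  Var1: [7, 10)
  Var2: [5, 7)
Sweep-line events (position, delta, active):
  pos=5 start -> active=1
  pos=5 start -> active=2
  pos=7 end -> active=1
  pos=7 start -> active=2
  pos=9 end -> active=1
  pos=10 end -> active=0
Maximum simultaneous active: 2
Minimum registers needed: 2

2


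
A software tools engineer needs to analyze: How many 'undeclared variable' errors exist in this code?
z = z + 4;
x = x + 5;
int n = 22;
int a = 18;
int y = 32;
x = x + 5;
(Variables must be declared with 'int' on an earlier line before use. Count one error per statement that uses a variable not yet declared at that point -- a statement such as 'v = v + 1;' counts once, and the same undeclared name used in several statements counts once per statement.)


Scanning code line by line:
  Line 1: use 'z' -> ERROR (undeclared)
  Line 2: use 'x' -> ERROR (undeclared)
  Line 3: declare 'n' -> declared = ['n']
  Line 4: declare 'a' -> declared = ['a', 'n']
  Line 5: declare 'y' -> declared = ['a', 'n', 'y']
  Line 6: use 'x' -> ERROR (undeclared)
Total undeclared variable errors: 3

3


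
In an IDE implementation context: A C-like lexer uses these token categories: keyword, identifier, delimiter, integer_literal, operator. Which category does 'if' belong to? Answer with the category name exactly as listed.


Token: 'if'
Checking categories:
  identifier: no
  integer_literal: no
  operator: no
  keyword: YES
  delimiter: no
Category: keyword

keyword


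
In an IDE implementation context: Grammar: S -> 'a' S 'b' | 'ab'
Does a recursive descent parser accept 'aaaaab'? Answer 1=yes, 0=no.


Grammar accepts strings of the form a^n b^n (n >= 1)
Word: 'aaaaab'
Counting: 5 a's and 1 b's
Check: 5 == 1? No
Mismatch: a-count != b-count
Rejected

0


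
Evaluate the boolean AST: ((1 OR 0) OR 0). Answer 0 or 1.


Step 1: Evaluate inner node
  1 OR 0 = 1
Step 2: Evaluate root node
  1 OR 0 = 1

1


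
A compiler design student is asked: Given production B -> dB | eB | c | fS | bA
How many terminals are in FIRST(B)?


Production: B -> dB | eB | c | fS | bA
Examining each alternative for leading terminals:
  B -> dB : first terminal = 'd'
  B -> eB : first terminal = 'e'
  B -> c : first terminal = 'c'
  B -> fS : first terminal = 'f'
  B -> bA : first terminal = 'b'
FIRST(B) = {b, c, d, e, f}
Count: 5

5


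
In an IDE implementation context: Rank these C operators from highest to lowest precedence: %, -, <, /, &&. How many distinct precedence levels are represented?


Looking up precedence for each operator:
  % -> precedence 6
  - -> precedence 5
  < -> precedence 4
  / -> precedence 6
  && -> precedence 2
Sorted highest to lowest: %, /, -, <, &&
Distinct precedence values: [6, 5, 4, 2]
Number of distinct levels: 4

4


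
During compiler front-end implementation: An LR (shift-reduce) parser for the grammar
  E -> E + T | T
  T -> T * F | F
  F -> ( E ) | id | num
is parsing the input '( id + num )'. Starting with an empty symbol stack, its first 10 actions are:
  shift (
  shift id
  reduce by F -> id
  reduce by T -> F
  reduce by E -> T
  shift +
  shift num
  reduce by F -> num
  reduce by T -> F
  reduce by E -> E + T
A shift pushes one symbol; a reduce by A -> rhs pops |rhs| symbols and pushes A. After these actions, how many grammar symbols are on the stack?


Tracking the symbol stack through each action:
  Action 1: shift '(' : push -> stack = [(] (size 1)
  Action 2: shift 'id' : push -> stack = [(, id] (size 2)
  Action 3: reduce by F -> id : pop 1, push F -> stack = [(, F] (size 2)
  Action 4: reduce by T -> F : pop 1, push T -> stack = [(, T] (size 2)
  Action 5: reduce by E -> T : pop 1, push E -> stack = [(, E] (size 2)
  Action 6: shift '+' : push -> stack = [(, E, +] (size 3)
  Action 7: shift 'num' : push -> stack = [(, E, +, num] (size 4)
  Action 8: reduce by F -> num : pop 1, push F -> stack = [(, E, +, F] (size 4)
  Action 9: reduce by T -> F : pop 1, push T -> stack = [(, E, +, T] (size 4)
  Action 10: reduce by E -> E + T : pop 3, push E -> stack = [(, E] (size 2)
Final stack size: 2

2


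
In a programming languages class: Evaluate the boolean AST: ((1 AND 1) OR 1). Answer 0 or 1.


Step 1: Evaluate inner node
  1 AND 1 = 1
Step 2: Evaluate root node
  1 OR 1 = 1

1


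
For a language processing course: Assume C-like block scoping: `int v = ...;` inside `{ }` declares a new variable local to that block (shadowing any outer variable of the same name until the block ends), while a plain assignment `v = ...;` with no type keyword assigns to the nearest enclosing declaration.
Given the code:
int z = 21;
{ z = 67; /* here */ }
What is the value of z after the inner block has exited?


Analyzing scoping rules:
Outer scope: declares z = 21
Inner block: 'z = 67;' has no type keyword, so it is an assignment to the outer z (no shadowing)
The assignment changed the outer variable itself, so the new value persists after the block -> 67
Result: 67

67


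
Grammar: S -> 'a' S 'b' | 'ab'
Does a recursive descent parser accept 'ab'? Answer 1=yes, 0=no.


Grammar accepts strings of the form a^n b^n (n >= 1)
Word: 'ab'
Counting: 1 a's and 1 b's
Check: 1 == 1? Yes
Derivation (S -> aSb applied 0 time(s), then S -> ab): S => ab
Accepted

1


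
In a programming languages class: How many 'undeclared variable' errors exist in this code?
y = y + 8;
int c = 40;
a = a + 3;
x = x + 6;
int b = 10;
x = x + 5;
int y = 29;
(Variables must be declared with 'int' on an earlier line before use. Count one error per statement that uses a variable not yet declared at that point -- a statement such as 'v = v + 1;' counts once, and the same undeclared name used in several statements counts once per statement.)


Scanning code line by line:
  Line 1: use 'y' -> ERROR (undeclared)
  Line 2: declare 'c' -> declared = ['c']
  Line 3: use 'a' -> ERROR (undeclared)
  Line 4: use 'x' -> ERROR (undeclared)
  Line 5: declare 'b' -> declared = ['b', 'c']
  Line 6: use 'x' -> ERROR (undeclared)
  Line 7: declare 'y' -> declared = ['b', 'c', 'y']
Total undeclared variable errors: 4

4


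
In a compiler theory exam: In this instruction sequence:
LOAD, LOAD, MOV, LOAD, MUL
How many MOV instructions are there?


Scanning instruction sequence for MOV:
  Position 1: LOAD
  Position 2: LOAD
  Position 3: MOV <- MATCH
  Position 4: LOAD
  Position 5: MUL
Matches at positions: [3]
Total MOV count: 1

1


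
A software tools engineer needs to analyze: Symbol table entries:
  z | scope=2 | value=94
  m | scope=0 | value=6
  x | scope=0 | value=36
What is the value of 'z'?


Searching symbol table for 'z':
  z | scope=2 | value=94 <- MATCH
  m | scope=0 | value=6
  x | scope=0 | value=36
Found 'z' at scope 2 with value 94

94


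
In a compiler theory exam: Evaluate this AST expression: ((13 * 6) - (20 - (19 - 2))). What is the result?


Expression: ((13 * 6) - (20 - (19 - 2)))
Evaluating step by step:
  13 * 6 = 78
  19 - 2 = 17
  20 - 17 = 3
  78 - 3 = 75
Result: 75

75


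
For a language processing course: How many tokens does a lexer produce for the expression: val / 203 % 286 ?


Scanning 'val / 203 % 286'
Token 1: 'val' -> identifier
Token 2: '/' -> operator
Token 3: '203' -> integer_literal
Token 4: '%' -> operator
Token 5: '286' -> integer_literal
Total tokens: 5

5


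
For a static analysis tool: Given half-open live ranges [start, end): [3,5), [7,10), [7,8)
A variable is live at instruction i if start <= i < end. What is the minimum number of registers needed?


Live ranges:
  Var0: [3, 5)
  Var1: [7, 10)
  Var2: [7, 8)
Sweep-line events (position, delta, active):
  pos=3 start -> active=1
  pos=5 end -> active=0
  pos=7 start -> active=1
  pos=7 start -> active=2
  pos=8 end -> active=1
  pos=10 end -> active=0
Maximum simultaneous active: 2
Minimum registers needed: 2

2


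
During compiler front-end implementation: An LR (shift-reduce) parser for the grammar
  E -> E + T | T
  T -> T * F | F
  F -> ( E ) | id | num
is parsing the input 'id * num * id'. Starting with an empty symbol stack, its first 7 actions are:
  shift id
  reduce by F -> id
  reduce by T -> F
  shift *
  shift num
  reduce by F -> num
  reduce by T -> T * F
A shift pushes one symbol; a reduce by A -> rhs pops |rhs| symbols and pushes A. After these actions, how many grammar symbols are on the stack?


Tracking the symbol stack through each action:
  Action 1: shift 'id' : push -> stack = [id] (size 1)
  Action 2: reduce by F -> id : pop 1, push F -> stack = [F] (size 1)
  Action 3: reduce by T -> F : pop 1, push T -> stack = [T] (size 1)
  Action 4: shift '*' : push -> stack = [T, *] (size 2)
  Action 5: shift 'num' : push -> stack = [T, *, num] (size 3)
  Action 6: reduce by F -> num : pop 1, push F -> stack = [T, *, F] (size 3)
  Action 7: reduce by T -> T * F : pop 3, push T -> stack = [T] (size 1)
Final stack size: 1

1


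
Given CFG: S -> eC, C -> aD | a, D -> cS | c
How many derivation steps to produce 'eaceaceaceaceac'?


Grammar: S -> eC, C -> aD | a, D -> cS | c
Deriving 'eaceaceaceaceac':
Step 1: S -> eC => eC
Step 2: C -> aD => eaD
Step 3: D -> cS => eacS
Step 4: S -> eC => eaceC
Step 5: C -> aD => eaceaD
Step 6: D -> cS => eaceacS
Step 7: S -> eC => eaceaceC
Step 8: C -> aD => eaceaceaD
Step 9: D -> cS => eaceaceacS
Step 10: S -> eC => eaceaceaceC
Step 11: C -> aD => eaceaceaceaD
Step 12: D -> cS => eaceaceaceacS
Step 13: S -> eC => eaceaceaceaceC
Step 14: C -> aD => eaceaceaceaceaD
Step 15: D -> c => eaceaceaceaceac
Total derivation steps: 15

15


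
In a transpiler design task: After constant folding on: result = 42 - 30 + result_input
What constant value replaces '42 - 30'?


Identifying constant sub-expression:
  Original: result = 42 - 30 + result_input
  42 and 30 are both compile-time constants
  Evaluating: 42 - 30 = 12
  After folding: result = 12 + result_input

12


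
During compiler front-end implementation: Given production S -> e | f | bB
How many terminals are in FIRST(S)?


Production: S -> e | f | bB
Examining each alternative for leading terminals:
  S -> e : first terminal = 'e'
  S -> f : first terminal = 'f'
  S -> bB : first terminal = 'b'
FIRST(S) = {b, e, f}
Count: 3

3


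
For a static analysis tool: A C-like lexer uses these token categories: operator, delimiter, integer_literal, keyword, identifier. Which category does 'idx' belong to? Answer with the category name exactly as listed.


Token: 'idx'
Checking categories:
  identifier: YES
  integer_literal: no
  operator: no
  keyword: no
  delimiter: no
Category: identifier

identifier


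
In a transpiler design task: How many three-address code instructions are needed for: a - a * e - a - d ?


Expression: a - a * e - a - d
Generating three-address code (respecting * over +/- precedence):
  Instruction 1: t1 = a * e
  Instruction 2: t2 = a - t1
  Instruction 3: t3 = t2 - a
  Instruction 4: t4 = t3 - d
Total instructions: 4

4


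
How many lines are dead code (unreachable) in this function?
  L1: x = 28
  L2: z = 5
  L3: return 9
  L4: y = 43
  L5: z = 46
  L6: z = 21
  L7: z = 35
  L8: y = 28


Analyzing control flow:
  L1: reachable (before return)
  L2: reachable (before return)
  L3: reachable (return statement)
  L4: DEAD (after return at L3)
  L5: DEAD (after return at L3)
  L6: DEAD (after return at L3)
  L7: DEAD (after return at L3)
  L8: DEAD (after return at L3)
Return at L3, total lines = 8
Dead lines: L4 through L8
Count: 5

5


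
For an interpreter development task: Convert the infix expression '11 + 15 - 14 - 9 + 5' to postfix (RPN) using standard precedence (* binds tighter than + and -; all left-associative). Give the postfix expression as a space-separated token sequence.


Applying the shunting-yard algorithm:
  Operand 11 -> output
  Push '+' onto operator stack -> op-stack: [+]
  Operand 15 -> output
  See '-' (prec 1); top '+' (prec 1) >= it -> pop '+' to output
  Push '-' onto operator stack -> op-stack: [-]
  Operand 14 -> output
  See '-' (prec 1); top '-' (prec 1) >= it -> pop '-' to output
  Push '-' onto operator stack -> op-stack: [-]
  Operand 9 -> output
  See '+' (prec 1); top '-' (prec 1) >= it -> pop '-' to output
  Push '+' onto operator stack -> op-stack: [+]
  Operand 5 -> output
  End of input: pop '+' to output
Postfix result: 11 15 + 14 - 9 - 5 +

11 15 + 14 - 9 - 5 +


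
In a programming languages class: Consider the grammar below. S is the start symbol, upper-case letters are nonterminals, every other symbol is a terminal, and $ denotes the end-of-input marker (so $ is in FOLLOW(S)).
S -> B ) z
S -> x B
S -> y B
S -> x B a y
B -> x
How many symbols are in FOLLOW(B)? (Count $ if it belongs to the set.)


S is the start symbol and does not occur in any rule body, so FOLLOW(S) = {$}.
Examining every occurrence of B in a rule body:
  S -> B ) z : B is followed by terminal ')' -> add ')'
  S -> x B : B is at the right end -> add FOLLOW(S) = {$}
  S -> y B : B is at the right end -> add FOLLOW(S) = {$} (already in the set)
  S -> x B a y : B is followed by terminal 'a' -> add 'a'
  B -> x : B does not occur in the body -> contributes nothing
FOLLOW(B) = {), a, $}
Count: 3

3


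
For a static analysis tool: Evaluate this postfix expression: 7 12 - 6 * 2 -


Processing tokens left to right:
Push 7, Push 12
Pop 7 and 12, compute 7 - 12 = -5, push -5
Push 6
Pop -5 and 6, compute -5 * 6 = -30, push -30
Push 2
Pop -30 and 2, compute -30 - 2 = -32, push -32
Stack result: -32

-32


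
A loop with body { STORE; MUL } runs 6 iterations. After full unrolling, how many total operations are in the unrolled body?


Loop body operations: STORE, MUL (2 ops per iteration)
Unrolling 6 iterations:
  Iteration 1: STORE, MUL (2 ops)
  Iteration 2: STORE, MUL (2 ops)
  Iteration 3: STORE, MUL (2 ops)
  Iteration 4: STORE, MUL (2 ops)
  Iteration 5: STORE, MUL (2 ops)
  Iteration 6: STORE, MUL (2 ops)
Total: 6 iterations * 2 ops/iter = 12 operations

12


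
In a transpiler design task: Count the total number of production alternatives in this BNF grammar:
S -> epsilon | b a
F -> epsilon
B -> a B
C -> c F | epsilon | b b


Counting alternatives per rule:
  S: 2 alternative(s)
  F: 1 alternative(s)
  B: 1 alternative(s)
  C: 3 alternative(s)
Sum: 2 + 1 + 1 + 3 = 7

7


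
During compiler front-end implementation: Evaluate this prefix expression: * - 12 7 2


Parsing prefix expression: * - 12 7 2
Step 1: Innermost operation '- 12 7'
  12 - 7 = 5
Step 2: Outer operation '* [5] 2'
  5 * 2 = 10

10


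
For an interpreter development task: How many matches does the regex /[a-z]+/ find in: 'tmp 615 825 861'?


Pattern: /[a-z]+/ (identifiers)
Input: 'tmp 615 825 861'
Scanning for matches:
  Match 1: 'tmp'
Total matches: 1

1


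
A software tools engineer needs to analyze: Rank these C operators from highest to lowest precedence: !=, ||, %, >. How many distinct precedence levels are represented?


Looking up precedence for each operator:
  != -> precedence 3
  || -> precedence 1
  % -> precedence 6
  > -> precedence 4
Sorted highest to lowest: %, >, !=, ||
Distinct precedence values: [6, 4, 3, 1]
Number of distinct levels: 4

4


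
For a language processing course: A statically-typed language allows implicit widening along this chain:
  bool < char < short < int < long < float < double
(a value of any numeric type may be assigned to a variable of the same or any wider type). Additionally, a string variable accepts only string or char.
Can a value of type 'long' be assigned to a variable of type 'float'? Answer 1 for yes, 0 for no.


Target variable type: float
Source value type: long
Numeric ranks: long=4, float=5
Widening allowed iff rank(source) <= rank(target): 4 <= 5? Yes
Result: 1

1


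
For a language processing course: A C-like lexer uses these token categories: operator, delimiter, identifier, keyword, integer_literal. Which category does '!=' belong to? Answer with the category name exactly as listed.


Token: '!='
Checking categories:
  identifier: no
  integer_literal: no
  operator: YES
  keyword: no
  delimiter: no
Category: operator

operator


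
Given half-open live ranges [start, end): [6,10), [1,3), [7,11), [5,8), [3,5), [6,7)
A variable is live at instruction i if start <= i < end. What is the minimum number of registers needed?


Live ranges:
  Var0: [6, 10)
  Var1: [1, 3)
  Var2: [7, 11)
  Var3: [5, 8)
  Var4: [3, 5)
  Var5: [6, 7)
Sweep-line events (position, delta, active):
  pos=1 start -> active=1
  pos=3 end -> active=0
  pos=3 start -> active=1
  pos=5 end -> active=0
  pos=5 start -> active=1
  pos=6 start -> active=2
  pos=6 start -> active=3
  pos=7 end -> active=2
  pos=7 start -> active=3
  pos=8 end -> active=2
  pos=10 end -> active=1
  pos=11 end -> active=0
Maximum simultaneous active: 3
Minimum registers needed: 3

3


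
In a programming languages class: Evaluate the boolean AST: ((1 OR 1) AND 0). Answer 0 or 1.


Step 1: Evaluate inner node
  1 OR 1 = 1
Step 2: Evaluate root node
  1 AND 0 = 0

0


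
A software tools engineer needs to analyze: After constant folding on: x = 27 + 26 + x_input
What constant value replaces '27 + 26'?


Identifying constant sub-expression:
  Original: x = 27 + 26 + x_input
  27 and 26 are both compile-time constants
  Evaluating: 27 + 26 = 53
  After folding: x = 53 + x_input

53


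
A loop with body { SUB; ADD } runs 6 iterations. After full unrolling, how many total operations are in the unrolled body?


Loop body operations: SUB, ADD (2 ops per iteration)
Unrolling 6 iterations:
  Iteration 1: SUB, ADD (2 ops)
  Iteration 2: SUB, ADD (2 ops)
  Iteration 3: SUB, ADD (2 ops)
  Iteration 4: SUB, ADD (2 ops)
  Iteration 5: SUB, ADD (2 ops)
  Iteration 6: SUB, ADD (2 ops)
Total: 6 iterations * 2 ops/iter = 12 operations

12


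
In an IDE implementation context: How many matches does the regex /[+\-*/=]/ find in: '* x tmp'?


Pattern: /[+\-*/=]/ (operators)
Input: '* x tmp'
Scanning for matches:
  Match 1: '*'
Total matches: 1

1


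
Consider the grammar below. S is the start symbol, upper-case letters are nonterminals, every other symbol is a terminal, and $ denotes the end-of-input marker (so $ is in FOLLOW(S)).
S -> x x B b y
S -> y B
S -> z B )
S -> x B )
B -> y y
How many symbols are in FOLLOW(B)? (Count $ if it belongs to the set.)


S is the start symbol and does not occur in any rule body, so FOLLOW(S) = {$}.
Examining every occurrence of B in a rule body:
  S -> x x B b y : B is followed by terminal 'b' -> add 'b'
  S -> y B : B is at the right end -> add FOLLOW(S) = {$}
  S -> z B ) : B is followed by terminal ')' -> add ')'
  S -> x B ) : B is followed by terminal ')' -> add ')' (already in the set)
  B -> y y : B does not occur in the body -> contributes nothing
FOLLOW(B) = {), b, $}
Count: 3

3


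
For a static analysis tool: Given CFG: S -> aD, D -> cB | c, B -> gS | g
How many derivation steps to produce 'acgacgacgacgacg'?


Grammar: S -> aD, D -> cB | c, B -> gS | g
Deriving 'acgacgacgacgacg':
Step 1: S -> aD => aD
Step 2: D -> cB => acB
Step 3: B -> gS => acgS
Step 4: S -> aD => acgaD
Step 5: D -> cB => acgacB
Step 6: B -> gS => acgacgS
Step 7: S -> aD => acgacgaD
Step 8: D -> cB => acgacgacB
Step 9: B -> gS => acgacgacgS
Step 10: S -> aD => acgacgacgaD
Step 11: D -> cB => acgacgacgacB
Step 12: B -> gS => acgacgacgacgS
Step 13: S -> aD => acgacgacgacgaD
Step 14: D -> cB => acgacgacgacgacB
Step 15: B -> g => acgacgacgacgacg
Total derivation steps: 15

15


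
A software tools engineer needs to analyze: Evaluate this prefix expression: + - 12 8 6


Parsing prefix expression: + - 12 8 6
Step 1: Innermost operation '- 12 8'
  12 - 8 = 4
Step 2: Outer operation '+ [4] 6'
  4 + 6 = 10

10


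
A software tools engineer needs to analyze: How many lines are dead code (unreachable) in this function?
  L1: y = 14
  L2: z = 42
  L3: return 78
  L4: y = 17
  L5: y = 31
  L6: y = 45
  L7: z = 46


Analyzing control flow:
  L1: reachable (before return)
  L2: reachable (before return)
  L3: reachable (return statement)
  L4: DEAD (after return at L3)
  L5: DEAD (after return at L3)
  L6: DEAD (after return at L3)
  L7: DEAD (after return at L3)
Return at L3, total lines = 7
Dead lines: L4 through L7
Count: 4

4


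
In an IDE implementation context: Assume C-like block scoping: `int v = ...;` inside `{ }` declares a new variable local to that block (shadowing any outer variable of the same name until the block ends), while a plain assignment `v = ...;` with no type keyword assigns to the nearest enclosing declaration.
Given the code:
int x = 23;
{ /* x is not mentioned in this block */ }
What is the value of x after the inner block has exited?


Analyzing scoping rules:
Outer scope: declares x = 23
Inner block: x is neither redeclared nor assigned -> unchanged
After the block -> 23
Result: 23

23


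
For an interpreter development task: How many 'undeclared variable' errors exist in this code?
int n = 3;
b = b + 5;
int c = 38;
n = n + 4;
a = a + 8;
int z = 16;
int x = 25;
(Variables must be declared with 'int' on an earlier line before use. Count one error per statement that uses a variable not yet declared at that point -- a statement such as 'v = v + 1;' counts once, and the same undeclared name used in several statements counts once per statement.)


Scanning code line by line:
  Line 1: declare 'n' -> declared = ['n']
  Line 2: use 'b' -> ERROR (undeclared)
  Line 3: declare 'c' -> declared = ['c', 'n']
  Line 4: use 'n' -> OK (declared)
  Line 5: use 'a' -> ERROR (undeclared)
  Line 6: declare 'z' -> declared = ['c', 'n', 'z']
  Line 7: declare 'x' -> declared = ['c', 'n', 'x', 'z']
Total undeclared variable errors: 2

2


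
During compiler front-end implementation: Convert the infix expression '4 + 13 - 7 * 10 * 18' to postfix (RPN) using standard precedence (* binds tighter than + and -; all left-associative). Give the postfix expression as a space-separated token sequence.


Applying the shunting-yard algorithm:
  Operand 4 -> output
  Push '+' onto operator stack -> op-stack: [+]
  Operand 13 -> output
  See '-' (prec 1); top '+' (prec 1) >= it -> pop '+' to output
  Push '-' onto operator stack -> op-stack: [-]
  Operand 7 -> output
  Push '*' onto operator stack -> op-stack: [-, *]
  Operand 10 -> output
  See '*' (prec 2); top '*' (prec 2) >= it -> pop '*' to output
  Push '*' onto operator stack -> op-stack: [-, *]
  Operand 18 -> output
  End of input: pop '*' to output
  End of input: pop '-' to output
Postfix result: 4 13 + 7 10 * 18 * -

4 13 + 7 10 * 18 * -


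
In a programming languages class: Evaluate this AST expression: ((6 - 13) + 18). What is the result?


Expression: ((6 - 13) + 18)
Evaluating step by step:
  6 - 13 = -7
  -7 + 18 = 11
Result: 11

11


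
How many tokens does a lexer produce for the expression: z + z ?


Scanning 'z + z'
Token 1: 'z' -> identifier
Token 2: '+' -> operator
Token 3: 'z' -> identifier
Total tokens: 3

3


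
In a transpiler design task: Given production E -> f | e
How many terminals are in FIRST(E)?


Production: E -> f | e
Examining each alternative for leading terminals:
  E -> f : first terminal = 'f'
  E -> e : first terminal = 'e'
FIRST(E) = {e, f}
Count: 2

2


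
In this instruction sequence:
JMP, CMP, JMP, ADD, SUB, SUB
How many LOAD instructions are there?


Scanning instruction sequence for LOAD:
  Position 1: JMP
  Position 2: CMP
  Position 3: JMP
  Position 4: ADD
  Position 5: SUB
  Position 6: SUB
Matches at positions: []
Total LOAD count: 0

0


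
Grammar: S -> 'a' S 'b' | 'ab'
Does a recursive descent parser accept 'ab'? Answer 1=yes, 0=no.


Grammar accepts strings of the form a^n b^n (n >= 1)
Word: 'ab'
Counting: 1 a's and 1 b's
Check: 1 == 1? Yes
Derivation (S -> aSb applied 0 time(s), then S -> ab): S => ab
Accepted

1


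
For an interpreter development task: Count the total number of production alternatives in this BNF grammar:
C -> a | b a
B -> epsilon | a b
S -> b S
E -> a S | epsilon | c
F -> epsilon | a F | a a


Counting alternatives per rule:
  C: 2 alternative(s)
  B: 2 alternative(s)
  S: 1 alternative(s)
  E: 3 alternative(s)
  F: 3 alternative(s)
Sum: 2 + 2 + 1 + 3 + 3 = 11

11


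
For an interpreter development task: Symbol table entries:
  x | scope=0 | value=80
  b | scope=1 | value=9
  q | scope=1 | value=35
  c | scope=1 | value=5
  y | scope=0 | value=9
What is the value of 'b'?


Searching symbol table for 'b':
  x | scope=0 | value=80
  b | scope=1 | value=9 <- MATCH
  q | scope=1 | value=35
  c | scope=1 | value=5
  y | scope=0 | value=9
Found 'b' at scope 1 with value 9

9


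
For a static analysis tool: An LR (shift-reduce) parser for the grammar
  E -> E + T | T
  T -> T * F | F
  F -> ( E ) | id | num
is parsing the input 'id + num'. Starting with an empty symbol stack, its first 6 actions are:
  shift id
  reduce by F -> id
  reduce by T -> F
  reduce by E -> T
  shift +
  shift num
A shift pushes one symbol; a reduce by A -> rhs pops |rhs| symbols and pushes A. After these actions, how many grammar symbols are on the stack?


Tracking the symbol stack through each action:
  Action 1: shift 'id' : push -> stack = [id] (size 1)
  Action 2: reduce by F -> id : pop 1, push F -> stack = [F] (size 1)
  Action 3: reduce by T -> F : pop 1, push T -> stack = [T] (size 1)
  Action 4: reduce by E -> T : pop 1, push E -> stack = [E] (size 1)
  Action 5: shift '+' : push -> stack = [E, +] (size 2)
  Action 6: shift 'num' : push -> stack = [E, +, num] (size 3)
Final stack size: 3

3


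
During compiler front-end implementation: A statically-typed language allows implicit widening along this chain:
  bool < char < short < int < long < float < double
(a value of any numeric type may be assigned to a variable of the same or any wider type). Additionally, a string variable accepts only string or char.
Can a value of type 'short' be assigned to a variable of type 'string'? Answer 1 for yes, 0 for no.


Target variable type: string
Source value type: short
Rule: string accepts only {string, char}
  source 'short' in {string, char}? No
Result: 0

0


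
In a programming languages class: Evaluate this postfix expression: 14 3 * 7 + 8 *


Processing tokens left to right:
Push 14, Push 3
Pop 14 and 3, compute 14 * 3 = 42, push 42
Push 7
Pop 42 and 7, compute 42 + 7 = 49, push 49
Push 8
Pop 49 and 8, compute 49 * 8 = 392, push 392
Stack result: 392

392


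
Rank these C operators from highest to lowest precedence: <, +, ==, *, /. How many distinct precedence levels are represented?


Looking up precedence for each operator:
  < -> precedence 4
  + -> precedence 5
  == -> precedence 3
  * -> precedence 6
  / -> precedence 6
Sorted highest to lowest: *, /, +, <, ==
Distinct precedence values: [6, 5, 4, 3]
Number of distinct levels: 4

4


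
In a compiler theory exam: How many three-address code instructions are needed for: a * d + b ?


Expression: a * d + b
Generating three-address code (respecting * over +/- precedence):
  Instruction 1: t1 = a * d
  Instruction 2: t2 = t1 + b
Total instructions: 2

2


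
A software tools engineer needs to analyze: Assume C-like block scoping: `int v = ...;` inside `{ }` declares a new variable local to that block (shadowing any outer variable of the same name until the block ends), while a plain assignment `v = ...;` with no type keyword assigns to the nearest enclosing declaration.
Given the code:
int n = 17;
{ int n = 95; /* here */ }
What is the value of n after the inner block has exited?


Analyzing scoping rules:
Outer scope: declares n = 17
Inner block: 'int n = 95;' declares a NEW n that shadows the outer one
When the block exits the inner n goes out of scope; the outer n was never modified -> 17
Result: 17

17


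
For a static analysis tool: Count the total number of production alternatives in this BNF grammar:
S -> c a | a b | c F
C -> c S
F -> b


Counting alternatives per rule:
  S: 3 alternative(s)
  C: 1 alternative(s)
  F: 1 alternative(s)
Sum: 3 + 1 + 1 = 5

5


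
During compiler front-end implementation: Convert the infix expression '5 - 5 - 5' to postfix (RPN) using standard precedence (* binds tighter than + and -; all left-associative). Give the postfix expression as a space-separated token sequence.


Applying the shunting-yard algorithm:
  Operand 5 -> output
  Push '-' onto operator stack -> op-stack: [-]
  Operand 5 -> output
  See '-' (prec 1); top '-' (prec 1) >= it -> pop '-' to output
  Push '-' onto operator stack -> op-stack: [-]
  Operand 5 -> output
  End of input: pop '-' to output
Postfix result: 5 5 - 5 -

5 5 - 5 -


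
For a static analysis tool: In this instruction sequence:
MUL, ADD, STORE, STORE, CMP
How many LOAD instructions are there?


Scanning instruction sequence for LOAD:
  Position 1: MUL
  Position 2: ADD
  Position 3: STORE
  Position 4: STORE
  Position 5: CMP
Matches at positions: []
Total LOAD count: 0

0


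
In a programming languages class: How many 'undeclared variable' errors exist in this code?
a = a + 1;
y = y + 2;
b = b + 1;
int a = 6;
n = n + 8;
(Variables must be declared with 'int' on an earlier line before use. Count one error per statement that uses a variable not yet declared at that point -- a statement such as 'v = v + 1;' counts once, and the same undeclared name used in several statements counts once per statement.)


Scanning code line by line:
  Line 1: use 'a' -> ERROR (undeclared)
  Line 2: use 'y' -> ERROR (undeclared)
  Line 3: use 'b' -> ERROR (undeclared)
  Line 4: declare 'a' -> declared = ['a']
  Line 5: use 'n' -> ERROR (undeclared)
Total undeclared variable errors: 4

4


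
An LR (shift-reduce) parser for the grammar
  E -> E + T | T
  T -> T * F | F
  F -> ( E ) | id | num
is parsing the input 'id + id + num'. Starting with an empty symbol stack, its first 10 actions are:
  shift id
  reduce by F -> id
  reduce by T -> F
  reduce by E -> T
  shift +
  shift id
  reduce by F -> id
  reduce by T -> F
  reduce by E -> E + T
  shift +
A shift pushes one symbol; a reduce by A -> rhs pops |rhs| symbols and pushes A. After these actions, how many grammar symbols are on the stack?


Tracking the symbol stack through each action:
  Action 1: shift 'id' : push -> stack = [id] (size 1)
  Action 2: reduce by F -> id : pop 1, push F -> stack = [F] (size 1)
  Action 3: reduce by T -> F : pop 1, push T -> stack = [T] (size 1)
  Action 4: reduce by E -> T : pop 1, push E -> stack = [E] (size 1)
  Action 5: shift '+' : push -> stack = [E, +] (size 2)
  Action 6: shift 'id' : push -> stack = [E, +, id] (size 3)
  Action 7: reduce by F -> id : pop 1, push F -> stack = [E, +, F] (size 3)
  Action 8: reduce by T -> F : pop 1, push T -> stack = [E, +, T] (size 3)
  Action 9: reduce by E -> E + T : pop 3, push E -> stack = [E] (size 1)
  Action 10: shift '+' : push -> stack = [E, +] (size 2)
Final stack size: 2

2


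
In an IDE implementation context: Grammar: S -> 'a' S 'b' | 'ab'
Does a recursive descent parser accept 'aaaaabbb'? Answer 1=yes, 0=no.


Grammar accepts strings of the form a^n b^n (n >= 1)
Word: 'aaaaabbb'
Counting: 5 a's and 3 b's
Check: 5 == 3? No
Mismatch: a-count != b-count
Rejected

0


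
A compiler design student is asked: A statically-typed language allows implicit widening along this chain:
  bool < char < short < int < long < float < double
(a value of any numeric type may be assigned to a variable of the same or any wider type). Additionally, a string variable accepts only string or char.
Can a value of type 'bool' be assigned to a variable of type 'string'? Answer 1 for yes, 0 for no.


Target variable type: string
Source value type: bool
Rule: string accepts only {string, char}
  source 'bool' in {string, char}? No
Result: 0

0


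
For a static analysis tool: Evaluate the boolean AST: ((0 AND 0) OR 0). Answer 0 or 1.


Step 1: Evaluate inner node
  0 AND 0 = 0
Step 2: Evaluate root node
  0 OR 0 = 0

0


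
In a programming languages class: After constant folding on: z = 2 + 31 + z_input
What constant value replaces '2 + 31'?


Identifying constant sub-expression:
  Original: z = 2 + 31 + z_input
  2 and 31 are both compile-time constants
  Evaluating: 2 + 31 = 33
  After folding: z = 33 + z_input

33


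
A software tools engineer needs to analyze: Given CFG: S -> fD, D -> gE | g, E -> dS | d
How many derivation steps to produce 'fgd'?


Grammar: S -> fD, D -> gE | g, E -> dS | d
Deriving 'fgd':
Step 1: S -> fD => fD
Step 2: D -> gE => fgE
Step 3: E -> d => fgd
Total derivation steps: 3

3


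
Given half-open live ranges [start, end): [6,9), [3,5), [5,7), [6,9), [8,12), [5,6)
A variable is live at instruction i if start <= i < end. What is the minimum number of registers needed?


Live ranges:
  Var0: [6, 9)
  Var1: [3, 5)
  Var2: [5, 7)
  Var3: [6, 9)
  Var4: [8, 12)
  Var5: [5, 6)
Sweep-line events (position, delta, active):
  pos=3 start -> active=1
  pos=5 end -> active=0
  pos=5 start -> active=1
  pos=5 start -> active=2
  pos=6 end -> active=1
  pos=6 start -> active=2
  pos=6 start -> active=3
  pos=7 end -> active=2
  pos=8 start -> active=3
  pos=9 end -> active=2
  pos=9 end -> active=1
  pos=12 end -> active=0
Maximum simultaneous active: 3
Minimum registers needed: 3

3


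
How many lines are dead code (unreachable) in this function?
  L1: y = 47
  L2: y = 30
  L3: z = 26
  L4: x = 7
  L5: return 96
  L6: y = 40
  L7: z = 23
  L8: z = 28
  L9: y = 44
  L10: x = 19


Analyzing control flow:
  L1: reachable (before return)
  L2: reachable (before return)
  L3: reachable (before return)
  L4: reachable (before return)
  L5: reachable (return statement)
  L6: DEAD (after return at L5)
  L7: DEAD (after return at L5)
  L8: DEAD (after return at L5)
  L9: DEAD (after return at L5)
  L10: DEAD (after return at L5)
Return at L5, total lines = 10
Dead lines: L6 through L10
Count: 5

5


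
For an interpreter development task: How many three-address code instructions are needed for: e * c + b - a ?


Expression: e * c + b - a
Generating three-address code (respecting * over +/- precedence):
  Instruction 1: t1 = e * c
  Instruction 2: t2 = t1 + b
  Instruction 3: t3 = t2 - a
Total instructions: 3

3


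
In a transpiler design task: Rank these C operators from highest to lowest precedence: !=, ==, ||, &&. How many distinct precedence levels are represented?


Looking up precedence for each operator:
  != -> precedence 3
  == -> precedence 3
  || -> precedence 1
  && -> precedence 2
Sorted highest to lowest: !=, ==, &&, ||
Distinct precedence values: [3, 2, 1]
Number of distinct levels: 3

3


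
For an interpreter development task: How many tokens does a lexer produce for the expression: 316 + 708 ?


Scanning '316 + 708'
Token 1: '316' -> integer_literal
Token 2: '+' -> operator
Token 3: '708' -> integer_literal
Total tokens: 3

3


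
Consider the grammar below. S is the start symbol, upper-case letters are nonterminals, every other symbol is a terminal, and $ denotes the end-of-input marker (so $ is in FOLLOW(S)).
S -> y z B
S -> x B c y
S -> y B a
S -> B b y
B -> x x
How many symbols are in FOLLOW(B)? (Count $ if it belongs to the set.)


S is the start symbol and does not occur in any rule body, so FOLLOW(S) = {$}.
Examining every occurrence of B in a rule body:
  S -> y z B : B is at the right end -> add FOLLOW(S) = {$}
  S -> x B c y : B is followed by terminal 'c' -> add 'c'
  S -> y B a : B is followed by terminal 'a' -> add 'a'
  S -> B b y : B is followed by terminal 'b' -> add 'b'
  B -> x x : B does not occur in the body -> contributes nothing
FOLLOW(B) = {a, b, c, $}
Count: 4

4


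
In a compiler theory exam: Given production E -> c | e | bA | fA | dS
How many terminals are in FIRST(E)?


Production: E -> c | e | bA | fA | dS
Examining each alternative for leading terminals:
  E -> c : first terminal = 'c'
  E -> e : first terminal = 'e'
  E -> bA : first terminal = 'b'
  E -> fA : first terminal = 'f'
  E -> dS : first terminal = 'd'
FIRST(E) = {b, c, d, e, f}
Count: 5

5


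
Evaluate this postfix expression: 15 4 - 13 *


Processing tokens left to right:
Push 15, Push 4
Pop 15 and 4, compute 15 - 4 = 11, push 11
Push 13
Pop 11 and 13, compute 11 * 13 = 143, push 143
Stack result: 143

143


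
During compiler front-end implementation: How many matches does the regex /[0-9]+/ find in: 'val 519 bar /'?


Pattern: /[0-9]+/ (int literals)
Input: 'val 519 bar /'
Scanning for matches:
  Match 1: '519'
Total matches: 1

1


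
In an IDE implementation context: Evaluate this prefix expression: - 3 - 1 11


Parsing prefix expression: - 3 - 1 11
Step 1: Innermost operation '- 1 11'
  1 - 11 = -10
Step 2: Outer operation '- 3 [-10]'
  3 - -10 = 13

13


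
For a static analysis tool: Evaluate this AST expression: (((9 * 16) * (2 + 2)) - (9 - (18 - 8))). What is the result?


Expression: (((9 * 16) * (2 + 2)) - (9 - (18 - 8)))
Evaluating step by step:
  9 * 16 = 144
  2 + 2 = 4
  144 * 4 = 576
  18 - 8 = 10
  9 - 10 = -1
  576 - -1 = 577
Result: 577

577


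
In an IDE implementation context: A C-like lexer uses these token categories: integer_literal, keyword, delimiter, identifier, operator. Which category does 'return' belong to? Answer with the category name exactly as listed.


Token: 'return'
Checking categories:
  identifier: no
  integer_literal: no
  operator: no
  keyword: YES
  delimiter: no
Category: keyword

keyword
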